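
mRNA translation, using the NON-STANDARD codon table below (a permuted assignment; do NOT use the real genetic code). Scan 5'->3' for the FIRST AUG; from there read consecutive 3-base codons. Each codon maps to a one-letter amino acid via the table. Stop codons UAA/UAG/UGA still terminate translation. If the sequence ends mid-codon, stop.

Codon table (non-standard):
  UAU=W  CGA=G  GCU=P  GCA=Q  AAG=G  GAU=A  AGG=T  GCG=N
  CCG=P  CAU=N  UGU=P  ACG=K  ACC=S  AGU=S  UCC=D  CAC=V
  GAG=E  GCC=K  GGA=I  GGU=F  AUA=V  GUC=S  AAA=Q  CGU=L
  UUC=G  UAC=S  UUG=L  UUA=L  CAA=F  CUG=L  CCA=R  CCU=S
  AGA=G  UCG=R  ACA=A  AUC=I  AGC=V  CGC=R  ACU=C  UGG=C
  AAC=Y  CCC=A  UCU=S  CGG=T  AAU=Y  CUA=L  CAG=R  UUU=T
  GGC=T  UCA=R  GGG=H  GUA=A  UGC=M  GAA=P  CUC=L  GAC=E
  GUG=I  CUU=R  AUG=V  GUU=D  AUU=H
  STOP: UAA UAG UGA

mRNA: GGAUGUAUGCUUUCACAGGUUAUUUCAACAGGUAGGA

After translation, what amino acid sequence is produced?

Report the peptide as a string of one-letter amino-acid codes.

Answer: VWPGAFWGYT

Derivation:
start AUG at pos 2
pos 2: AUG -> V; peptide=V
pos 5: UAU -> W; peptide=VW
pos 8: GCU -> P; peptide=VWP
pos 11: UUC -> G; peptide=VWPG
pos 14: ACA -> A; peptide=VWPGA
pos 17: GGU -> F; peptide=VWPGAF
pos 20: UAU -> W; peptide=VWPGAFW
pos 23: UUC -> G; peptide=VWPGAFWG
pos 26: AAC -> Y; peptide=VWPGAFWGY
pos 29: AGG -> T; peptide=VWPGAFWGYT
pos 32: UAG -> STOP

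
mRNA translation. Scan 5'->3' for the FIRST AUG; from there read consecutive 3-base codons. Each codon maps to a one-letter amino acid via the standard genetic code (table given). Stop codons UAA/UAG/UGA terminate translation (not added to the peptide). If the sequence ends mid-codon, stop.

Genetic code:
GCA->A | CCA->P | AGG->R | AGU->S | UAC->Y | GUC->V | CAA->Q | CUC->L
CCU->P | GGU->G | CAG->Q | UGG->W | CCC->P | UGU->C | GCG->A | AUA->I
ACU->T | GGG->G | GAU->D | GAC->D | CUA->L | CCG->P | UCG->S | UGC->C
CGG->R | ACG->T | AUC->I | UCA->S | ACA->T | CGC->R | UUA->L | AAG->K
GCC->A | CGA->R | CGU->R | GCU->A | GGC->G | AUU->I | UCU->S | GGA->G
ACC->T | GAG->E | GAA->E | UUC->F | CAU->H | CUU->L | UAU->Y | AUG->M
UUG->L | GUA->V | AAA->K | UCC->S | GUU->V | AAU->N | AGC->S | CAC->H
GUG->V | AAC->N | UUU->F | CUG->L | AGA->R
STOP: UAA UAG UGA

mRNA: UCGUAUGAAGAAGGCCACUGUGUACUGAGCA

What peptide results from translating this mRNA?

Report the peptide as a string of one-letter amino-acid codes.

Answer: MKKATVY

Derivation:
start AUG at pos 4
pos 4: AUG -> M; peptide=M
pos 7: AAG -> K; peptide=MK
pos 10: AAG -> K; peptide=MKK
pos 13: GCC -> A; peptide=MKKA
pos 16: ACU -> T; peptide=MKKAT
pos 19: GUG -> V; peptide=MKKATV
pos 22: UAC -> Y; peptide=MKKATVY
pos 25: UGA -> STOP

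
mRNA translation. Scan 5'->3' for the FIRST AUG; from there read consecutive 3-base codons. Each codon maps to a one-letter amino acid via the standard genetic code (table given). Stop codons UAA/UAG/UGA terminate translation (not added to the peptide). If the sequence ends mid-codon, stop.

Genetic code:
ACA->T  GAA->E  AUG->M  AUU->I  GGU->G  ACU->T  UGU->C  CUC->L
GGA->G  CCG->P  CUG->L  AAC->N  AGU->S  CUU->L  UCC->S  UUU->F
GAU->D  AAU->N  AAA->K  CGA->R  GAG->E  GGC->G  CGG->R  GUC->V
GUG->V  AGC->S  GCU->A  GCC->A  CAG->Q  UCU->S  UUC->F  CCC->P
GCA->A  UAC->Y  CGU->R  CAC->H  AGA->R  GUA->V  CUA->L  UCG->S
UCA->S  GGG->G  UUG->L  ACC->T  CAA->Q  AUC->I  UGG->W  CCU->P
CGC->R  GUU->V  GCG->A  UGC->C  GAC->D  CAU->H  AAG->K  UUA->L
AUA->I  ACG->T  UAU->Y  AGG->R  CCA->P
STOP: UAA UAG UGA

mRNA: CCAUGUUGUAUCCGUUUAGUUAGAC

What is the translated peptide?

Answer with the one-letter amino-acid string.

Answer: MLYPFS

Derivation:
start AUG at pos 2
pos 2: AUG -> M; peptide=M
pos 5: UUG -> L; peptide=ML
pos 8: UAU -> Y; peptide=MLY
pos 11: CCG -> P; peptide=MLYP
pos 14: UUU -> F; peptide=MLYPF
pos 17: AGU -> S; peptide=MLYPFS
pos 20: UAG -> STOP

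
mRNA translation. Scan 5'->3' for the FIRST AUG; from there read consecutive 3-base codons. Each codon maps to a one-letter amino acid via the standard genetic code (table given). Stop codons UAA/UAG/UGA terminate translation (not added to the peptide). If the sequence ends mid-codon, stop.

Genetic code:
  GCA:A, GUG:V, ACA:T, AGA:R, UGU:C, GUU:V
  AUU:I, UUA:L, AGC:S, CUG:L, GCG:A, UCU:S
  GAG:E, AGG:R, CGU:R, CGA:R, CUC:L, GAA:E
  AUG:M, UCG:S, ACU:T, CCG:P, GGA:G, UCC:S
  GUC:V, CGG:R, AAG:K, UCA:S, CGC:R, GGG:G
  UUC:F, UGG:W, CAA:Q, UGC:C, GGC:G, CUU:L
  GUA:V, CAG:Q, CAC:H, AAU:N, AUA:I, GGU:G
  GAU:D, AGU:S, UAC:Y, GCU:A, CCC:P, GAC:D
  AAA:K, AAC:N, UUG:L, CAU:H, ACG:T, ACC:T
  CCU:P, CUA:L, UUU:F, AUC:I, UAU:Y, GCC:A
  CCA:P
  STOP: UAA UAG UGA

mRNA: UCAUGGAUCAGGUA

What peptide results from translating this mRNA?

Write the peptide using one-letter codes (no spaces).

start AUG at pos 2
pos 2: AUG -> M; peptide=M
pos 5: GAU -> D; peptide=MD
pos 8: CAG -> Q; peptide=MDQ
pos 11: GUA -> V; peptide=MDQV
pos 14: only 0 nt remain (<3), stop (end of mRNA)

Answer: MDQV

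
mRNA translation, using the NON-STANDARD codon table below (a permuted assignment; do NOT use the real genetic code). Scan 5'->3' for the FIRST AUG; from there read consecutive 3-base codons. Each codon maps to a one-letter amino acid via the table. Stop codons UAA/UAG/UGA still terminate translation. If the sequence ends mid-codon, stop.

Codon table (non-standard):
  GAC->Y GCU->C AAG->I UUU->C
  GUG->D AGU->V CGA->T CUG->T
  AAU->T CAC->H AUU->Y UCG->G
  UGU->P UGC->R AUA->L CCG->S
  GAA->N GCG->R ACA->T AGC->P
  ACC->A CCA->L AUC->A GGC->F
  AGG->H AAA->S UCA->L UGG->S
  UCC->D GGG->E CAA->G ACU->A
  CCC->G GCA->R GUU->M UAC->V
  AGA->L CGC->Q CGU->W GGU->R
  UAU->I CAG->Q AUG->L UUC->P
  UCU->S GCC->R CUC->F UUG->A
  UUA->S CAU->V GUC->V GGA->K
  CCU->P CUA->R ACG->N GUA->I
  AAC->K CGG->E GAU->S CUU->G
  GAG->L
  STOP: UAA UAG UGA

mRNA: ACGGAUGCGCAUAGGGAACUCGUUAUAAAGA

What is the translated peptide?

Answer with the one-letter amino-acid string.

Answer: LQLEKGS

Derivation:
start AUG at pos 4
pos 4: AUG -> L; peptide=L
pos 7: CGC -> Q; peptide=LQ
pos 10: AUA -> L; peptide=LQL
pos 13: GGG -> E; peptide=LQLE
pos 16: AAC -> K; peptide=LQLEK
pos 19: UCG -> G; peptide=LQLEKG
pos 22: UUA -> S; peptide=LQLEKGS
pos 25: UAA -> STOP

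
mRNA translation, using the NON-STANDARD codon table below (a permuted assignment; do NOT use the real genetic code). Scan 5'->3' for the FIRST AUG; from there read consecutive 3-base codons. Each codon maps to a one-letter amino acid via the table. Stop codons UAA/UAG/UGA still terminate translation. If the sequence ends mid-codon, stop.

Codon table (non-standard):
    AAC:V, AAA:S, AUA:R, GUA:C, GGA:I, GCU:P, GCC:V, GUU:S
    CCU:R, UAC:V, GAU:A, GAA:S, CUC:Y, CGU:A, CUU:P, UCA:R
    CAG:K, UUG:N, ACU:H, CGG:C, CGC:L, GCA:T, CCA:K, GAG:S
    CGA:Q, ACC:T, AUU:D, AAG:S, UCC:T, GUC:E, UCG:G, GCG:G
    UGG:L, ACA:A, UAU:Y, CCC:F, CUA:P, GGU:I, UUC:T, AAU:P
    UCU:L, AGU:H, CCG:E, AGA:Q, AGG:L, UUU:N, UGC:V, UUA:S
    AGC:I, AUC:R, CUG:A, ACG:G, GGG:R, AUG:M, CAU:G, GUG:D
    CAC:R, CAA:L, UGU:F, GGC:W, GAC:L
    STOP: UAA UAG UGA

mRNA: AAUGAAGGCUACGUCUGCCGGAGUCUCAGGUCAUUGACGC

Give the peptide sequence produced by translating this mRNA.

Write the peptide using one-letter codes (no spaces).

Answer: MSPGLVIERIG

Derivation:
start AUG at pos 1
pos 1: AUG -> M; peptide=M
pos 4: AAG -> S; peptide=MS
pos 7: GCU -> P; peptide=MSP
pos 10: ACG -> G; peptide=MSPG
pos 13: UCU -> L; peptide=MSPGL
pos 16: GCC -> V; peptide=MSPGLV
pos 19: GGA -> I; peptide=MSPGLVI
pos 22: GUC -> E; peptide=MSPGLVIE
pos 25: UCA -> R; peptide=MSPGLVIER
pos 28: GGU -> I; peptide=MSPGLVIERI
pos 31: CAU -> G; peptide=MSPGLVIERIG
pos 34: UGA -> STOP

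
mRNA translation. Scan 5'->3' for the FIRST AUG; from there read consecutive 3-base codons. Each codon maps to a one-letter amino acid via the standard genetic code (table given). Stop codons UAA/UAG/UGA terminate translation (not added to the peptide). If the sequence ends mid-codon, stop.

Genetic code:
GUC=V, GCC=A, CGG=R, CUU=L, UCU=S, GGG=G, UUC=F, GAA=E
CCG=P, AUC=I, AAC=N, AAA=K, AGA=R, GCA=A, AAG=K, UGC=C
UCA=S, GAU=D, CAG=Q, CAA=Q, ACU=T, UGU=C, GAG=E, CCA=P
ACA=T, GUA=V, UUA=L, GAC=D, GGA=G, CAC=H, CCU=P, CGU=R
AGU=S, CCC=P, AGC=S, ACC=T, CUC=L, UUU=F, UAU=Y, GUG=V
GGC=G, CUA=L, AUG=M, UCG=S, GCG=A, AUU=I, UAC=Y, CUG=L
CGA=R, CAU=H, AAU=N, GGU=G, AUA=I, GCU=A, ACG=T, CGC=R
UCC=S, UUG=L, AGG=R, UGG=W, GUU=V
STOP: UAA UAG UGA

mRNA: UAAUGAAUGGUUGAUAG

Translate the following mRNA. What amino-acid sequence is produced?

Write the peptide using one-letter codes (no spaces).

Answer: MNG

Derivation:
start AUG at pos 2
pos 2: AUG -> M; peptide=M
pos 5: AAU -> N; peptide=MN
pos 8: GGU -> G; peptide=MNG
pos 11: UGA -> STOP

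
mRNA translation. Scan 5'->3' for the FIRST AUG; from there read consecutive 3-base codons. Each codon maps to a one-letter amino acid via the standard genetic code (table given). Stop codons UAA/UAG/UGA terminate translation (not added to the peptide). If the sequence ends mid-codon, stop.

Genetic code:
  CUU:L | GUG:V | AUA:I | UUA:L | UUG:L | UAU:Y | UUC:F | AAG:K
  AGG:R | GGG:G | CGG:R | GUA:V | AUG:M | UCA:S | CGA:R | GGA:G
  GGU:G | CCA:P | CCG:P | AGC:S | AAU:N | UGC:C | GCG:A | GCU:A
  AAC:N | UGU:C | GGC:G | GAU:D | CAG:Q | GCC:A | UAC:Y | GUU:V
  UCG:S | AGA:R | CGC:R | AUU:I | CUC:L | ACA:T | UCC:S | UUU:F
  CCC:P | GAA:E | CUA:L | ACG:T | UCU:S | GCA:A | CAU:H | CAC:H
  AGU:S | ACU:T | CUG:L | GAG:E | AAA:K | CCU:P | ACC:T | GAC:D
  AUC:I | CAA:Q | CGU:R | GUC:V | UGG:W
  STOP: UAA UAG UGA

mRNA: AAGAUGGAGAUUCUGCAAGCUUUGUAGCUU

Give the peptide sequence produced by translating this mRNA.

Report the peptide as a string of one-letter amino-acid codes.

start AUG at pos 3
pos 3: AUG -> M; peptide=M
pos 6: GAG -> E; peptide=ME
pos 9: AUU -> I; peptide=MEI
pos 12: CUG -> L; peptide=MEIL
pos 15: CAA -> Q; peptide=MEILQ
pos 18: GCU -> A; peptide=MEILQA
pos 21: UUG -> L; peptide=MEILQAL
pos 24: UAG -> STOP

Answer: MEILQAL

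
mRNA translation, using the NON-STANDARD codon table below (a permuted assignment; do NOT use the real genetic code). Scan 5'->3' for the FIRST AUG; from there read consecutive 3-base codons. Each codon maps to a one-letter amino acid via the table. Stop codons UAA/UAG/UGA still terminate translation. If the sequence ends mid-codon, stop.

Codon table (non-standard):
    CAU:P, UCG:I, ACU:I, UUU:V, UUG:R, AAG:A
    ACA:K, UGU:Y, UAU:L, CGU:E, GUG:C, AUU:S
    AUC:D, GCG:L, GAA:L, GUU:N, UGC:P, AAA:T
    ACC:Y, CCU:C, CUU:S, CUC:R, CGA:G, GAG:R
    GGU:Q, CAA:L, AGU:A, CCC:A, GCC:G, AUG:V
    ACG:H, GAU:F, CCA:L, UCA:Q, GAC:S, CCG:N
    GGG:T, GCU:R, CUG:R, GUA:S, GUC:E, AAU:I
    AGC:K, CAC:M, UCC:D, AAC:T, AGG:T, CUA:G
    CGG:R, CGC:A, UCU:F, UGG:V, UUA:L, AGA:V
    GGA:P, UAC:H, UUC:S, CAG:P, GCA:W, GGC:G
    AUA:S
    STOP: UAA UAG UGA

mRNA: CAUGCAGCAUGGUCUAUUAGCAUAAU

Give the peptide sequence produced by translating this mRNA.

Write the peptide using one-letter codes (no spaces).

Answer: VPPQGLW

Derivation:
start AUG at pos 1
pos 1: AUG -> V; peptide=V
pos 4: CAG -> P; peptide=VP
pos 7: CAU -> P; peptide=VPP
pos 10: GGU -> Q; peptide=VPPQ
pos 13: CUA -> G; peptide=VPPQG
pos 16: UUA -> L; peptide=VPPQGL
pos 19: GCA -> W; peptide=VPPQGLW
pos 22: UAA -> STOP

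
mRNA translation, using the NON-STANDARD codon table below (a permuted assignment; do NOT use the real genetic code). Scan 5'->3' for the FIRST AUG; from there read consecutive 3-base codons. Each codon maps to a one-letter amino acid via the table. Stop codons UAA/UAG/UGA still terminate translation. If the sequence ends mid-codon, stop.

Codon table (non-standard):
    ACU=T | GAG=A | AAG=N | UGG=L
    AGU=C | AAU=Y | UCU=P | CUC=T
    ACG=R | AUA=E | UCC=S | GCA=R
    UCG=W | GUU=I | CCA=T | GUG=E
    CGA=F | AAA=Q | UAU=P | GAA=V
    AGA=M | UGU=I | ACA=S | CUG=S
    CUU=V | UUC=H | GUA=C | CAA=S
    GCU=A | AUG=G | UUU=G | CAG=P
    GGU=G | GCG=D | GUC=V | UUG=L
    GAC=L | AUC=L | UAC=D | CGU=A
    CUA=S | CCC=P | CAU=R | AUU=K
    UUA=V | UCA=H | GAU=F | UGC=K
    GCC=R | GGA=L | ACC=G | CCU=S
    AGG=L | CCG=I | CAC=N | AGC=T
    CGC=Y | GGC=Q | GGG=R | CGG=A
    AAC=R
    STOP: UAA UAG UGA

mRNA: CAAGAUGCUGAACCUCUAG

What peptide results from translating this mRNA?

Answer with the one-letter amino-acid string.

start AUG at pos 4
pos 4: AUG -> G; peptide=G
pos 7: CUG -> S; peptide=GS
pos 10: AAC -> R; peptide=GSR
pos 13: CUC -> T; peptide=GSRT
pos 16: UAG -> STOP

Answer: GSRT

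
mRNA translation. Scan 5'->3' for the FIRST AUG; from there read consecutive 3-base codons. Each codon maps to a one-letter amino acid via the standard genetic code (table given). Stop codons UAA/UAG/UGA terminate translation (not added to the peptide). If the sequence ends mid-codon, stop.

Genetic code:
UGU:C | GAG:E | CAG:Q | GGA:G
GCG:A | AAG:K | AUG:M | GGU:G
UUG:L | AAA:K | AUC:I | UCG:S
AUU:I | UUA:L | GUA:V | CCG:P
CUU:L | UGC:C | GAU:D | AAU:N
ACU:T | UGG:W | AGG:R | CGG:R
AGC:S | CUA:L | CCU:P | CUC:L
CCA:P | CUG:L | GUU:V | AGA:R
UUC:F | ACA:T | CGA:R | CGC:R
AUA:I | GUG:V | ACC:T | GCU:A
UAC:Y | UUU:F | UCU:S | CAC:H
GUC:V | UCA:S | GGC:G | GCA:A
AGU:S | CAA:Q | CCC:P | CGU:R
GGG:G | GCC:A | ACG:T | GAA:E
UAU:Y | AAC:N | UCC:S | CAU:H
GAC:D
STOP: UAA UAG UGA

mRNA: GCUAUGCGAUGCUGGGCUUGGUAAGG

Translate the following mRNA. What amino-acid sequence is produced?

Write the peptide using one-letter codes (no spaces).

start AUG at pos 3
pos 3: AUG -> M; peptide=M
pos 6: CGA -> R; peptide=MR
pos 9: UGC -> C; peptide=MRC
pos 12: UGG -> W; peptide=MRCW
pos 15: GCU -> A; peptide=MRCWA
pos 18: UGG -> W; peptide=MRCWAW
pos 21: UAA -> STOP

Answer: MRCWAW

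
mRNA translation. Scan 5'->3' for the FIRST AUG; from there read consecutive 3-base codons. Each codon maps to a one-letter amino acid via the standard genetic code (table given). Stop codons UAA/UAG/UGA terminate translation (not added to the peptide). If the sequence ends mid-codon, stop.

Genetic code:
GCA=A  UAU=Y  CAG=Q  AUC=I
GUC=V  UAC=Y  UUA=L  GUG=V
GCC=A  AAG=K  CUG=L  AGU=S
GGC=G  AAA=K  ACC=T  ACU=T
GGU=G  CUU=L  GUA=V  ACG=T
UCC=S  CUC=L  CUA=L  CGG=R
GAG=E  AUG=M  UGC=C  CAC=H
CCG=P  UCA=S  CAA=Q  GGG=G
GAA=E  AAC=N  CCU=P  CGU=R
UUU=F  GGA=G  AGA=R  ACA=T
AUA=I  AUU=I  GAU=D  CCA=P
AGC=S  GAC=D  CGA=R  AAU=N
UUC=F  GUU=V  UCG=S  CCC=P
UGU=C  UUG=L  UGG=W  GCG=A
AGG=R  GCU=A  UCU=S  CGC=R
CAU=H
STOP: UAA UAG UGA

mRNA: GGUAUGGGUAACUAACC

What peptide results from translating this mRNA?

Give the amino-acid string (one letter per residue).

start AUG at pos 3
pos 3: AUG -> M; peptide=M
pos 6: GGU -> G; peptide=MG
pos 9: AAC -> N; peptide=MGN
pos 12: UAA -> STOP

Answer: MGN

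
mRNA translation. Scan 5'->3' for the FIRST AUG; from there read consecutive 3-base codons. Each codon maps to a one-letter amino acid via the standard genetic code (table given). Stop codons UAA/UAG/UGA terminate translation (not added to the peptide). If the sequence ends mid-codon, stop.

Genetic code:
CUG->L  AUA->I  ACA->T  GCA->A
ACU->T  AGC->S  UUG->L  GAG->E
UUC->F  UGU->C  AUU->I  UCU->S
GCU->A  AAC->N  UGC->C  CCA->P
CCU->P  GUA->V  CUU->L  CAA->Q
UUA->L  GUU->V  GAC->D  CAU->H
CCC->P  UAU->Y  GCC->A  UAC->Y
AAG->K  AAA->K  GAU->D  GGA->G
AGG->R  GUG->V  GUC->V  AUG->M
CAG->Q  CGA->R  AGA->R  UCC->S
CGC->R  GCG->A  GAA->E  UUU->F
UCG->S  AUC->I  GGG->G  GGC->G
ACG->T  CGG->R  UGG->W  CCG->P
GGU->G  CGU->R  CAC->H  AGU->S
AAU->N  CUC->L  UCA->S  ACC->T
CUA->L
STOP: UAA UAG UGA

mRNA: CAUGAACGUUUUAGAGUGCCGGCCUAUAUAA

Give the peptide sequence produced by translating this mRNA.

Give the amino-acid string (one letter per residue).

start AUG at pos 1
pos 1: AUG -> M; peptide=M
pos 4: AAC -> N; peptide=MN
pos 7: GUU -> V; peptide=MNV
pos 10: UUA -> L; peptide=MNVL
pos 13: GAG -> E; peptide=MNVLE
pos 16: UGC -> C; peptide=MNVLEC
pos 19: CGG -> R; peptide=MNVLECR
pos 22: CCU -> P; peptide=MNVLECRP
pos 25: AUA -> I; peptide=MNVLECRPI
pos 28: UAA -> STOP

Answer: MNVLECRPI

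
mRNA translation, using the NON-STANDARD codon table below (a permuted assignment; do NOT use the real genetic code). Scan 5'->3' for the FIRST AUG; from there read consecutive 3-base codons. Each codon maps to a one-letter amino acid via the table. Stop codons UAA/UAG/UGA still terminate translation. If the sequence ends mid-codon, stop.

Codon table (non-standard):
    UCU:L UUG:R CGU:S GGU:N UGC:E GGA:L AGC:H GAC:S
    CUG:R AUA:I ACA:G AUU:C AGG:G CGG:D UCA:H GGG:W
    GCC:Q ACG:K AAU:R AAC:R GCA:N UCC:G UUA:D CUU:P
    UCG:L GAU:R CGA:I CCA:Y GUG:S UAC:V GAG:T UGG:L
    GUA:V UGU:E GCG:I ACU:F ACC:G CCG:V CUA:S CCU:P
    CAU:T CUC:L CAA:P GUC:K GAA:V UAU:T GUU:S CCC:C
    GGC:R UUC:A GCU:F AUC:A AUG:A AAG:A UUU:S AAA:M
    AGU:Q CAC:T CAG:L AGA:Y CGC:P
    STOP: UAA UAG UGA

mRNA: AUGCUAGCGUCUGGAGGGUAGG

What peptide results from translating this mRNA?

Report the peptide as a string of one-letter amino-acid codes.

start AUG at pos 0
pos 0: AUG -> A; peptide=A
pos 3: CUA -> S; peptide=AS
pos 6: GCG -> I; peptide=ASI
pos 9: UCU -> L; peptide=ASIL
pos 12: GGA -> L; peptide=ASILL
pos 15: GGG -> W; peptide=ASILLW
pos 18: UAG -> STOP

Answer: ASILLW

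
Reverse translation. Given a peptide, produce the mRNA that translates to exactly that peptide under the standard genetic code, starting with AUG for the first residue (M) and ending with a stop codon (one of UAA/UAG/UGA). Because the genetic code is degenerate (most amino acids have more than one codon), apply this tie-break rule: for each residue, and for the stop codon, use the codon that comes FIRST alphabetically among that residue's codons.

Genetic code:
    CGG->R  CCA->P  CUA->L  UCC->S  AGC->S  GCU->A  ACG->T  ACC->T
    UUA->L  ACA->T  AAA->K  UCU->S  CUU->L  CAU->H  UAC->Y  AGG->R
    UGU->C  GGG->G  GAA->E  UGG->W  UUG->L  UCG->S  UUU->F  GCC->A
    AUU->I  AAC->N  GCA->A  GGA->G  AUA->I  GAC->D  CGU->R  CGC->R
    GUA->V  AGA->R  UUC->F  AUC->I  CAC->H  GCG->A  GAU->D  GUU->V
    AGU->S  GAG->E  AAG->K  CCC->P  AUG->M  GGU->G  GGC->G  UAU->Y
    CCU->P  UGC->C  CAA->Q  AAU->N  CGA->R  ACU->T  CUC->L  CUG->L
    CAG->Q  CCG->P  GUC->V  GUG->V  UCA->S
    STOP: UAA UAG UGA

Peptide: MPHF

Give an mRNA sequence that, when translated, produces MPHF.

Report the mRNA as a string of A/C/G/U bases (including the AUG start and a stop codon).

residue 1: M -> AUG (start codon)
residue 2: P codons sorted = CCA,CCC,CCG,CCU -> pick first = CCA
residue 3: H codons sorted = CAC,CAU -> pick first = CAC
residue 4: F codons sorted = UUC,UUU -> pick first = UUC
terminator: stop codons sorted = UAA,UAG,UGA -> pick first = UAA

Answer: mRNA: AUGCCACACUUCUAA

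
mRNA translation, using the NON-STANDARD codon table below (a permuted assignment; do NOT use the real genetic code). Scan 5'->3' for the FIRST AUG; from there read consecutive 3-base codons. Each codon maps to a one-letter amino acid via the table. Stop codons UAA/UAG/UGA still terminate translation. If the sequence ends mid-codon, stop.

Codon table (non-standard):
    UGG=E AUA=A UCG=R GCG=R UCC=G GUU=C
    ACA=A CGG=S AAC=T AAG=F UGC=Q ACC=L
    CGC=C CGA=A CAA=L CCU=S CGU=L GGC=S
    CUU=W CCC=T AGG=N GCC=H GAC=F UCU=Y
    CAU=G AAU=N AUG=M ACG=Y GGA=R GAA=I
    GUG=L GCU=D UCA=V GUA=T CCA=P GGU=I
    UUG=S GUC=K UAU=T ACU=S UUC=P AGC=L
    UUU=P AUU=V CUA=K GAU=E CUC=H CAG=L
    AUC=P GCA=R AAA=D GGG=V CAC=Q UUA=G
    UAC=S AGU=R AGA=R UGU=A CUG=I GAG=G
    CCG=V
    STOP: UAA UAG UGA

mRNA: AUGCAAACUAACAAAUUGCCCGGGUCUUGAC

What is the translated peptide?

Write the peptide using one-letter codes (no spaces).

start AUG at pos 0
pos 0: AUG -> M; peptide=M
pos 3: CAA -> L; peptide=ML
pos 6: ACU -> S; peptide=MLS
pos 9: AAC -> T; peptide=MLST
pos 12: AAA -> D; peptide=MLSTD
pos 15: UUG -> S; peptide=MLSTDS
pos 18: CCC -> T; peptide=MLSTDST
pos 21: GGG -> V; peptide=MLSTDSTV
pos 24: UCU -> Y; peptide=MLSTDSTVY
pos 27: UGA -> STOP

Answer: MLSTDSTVY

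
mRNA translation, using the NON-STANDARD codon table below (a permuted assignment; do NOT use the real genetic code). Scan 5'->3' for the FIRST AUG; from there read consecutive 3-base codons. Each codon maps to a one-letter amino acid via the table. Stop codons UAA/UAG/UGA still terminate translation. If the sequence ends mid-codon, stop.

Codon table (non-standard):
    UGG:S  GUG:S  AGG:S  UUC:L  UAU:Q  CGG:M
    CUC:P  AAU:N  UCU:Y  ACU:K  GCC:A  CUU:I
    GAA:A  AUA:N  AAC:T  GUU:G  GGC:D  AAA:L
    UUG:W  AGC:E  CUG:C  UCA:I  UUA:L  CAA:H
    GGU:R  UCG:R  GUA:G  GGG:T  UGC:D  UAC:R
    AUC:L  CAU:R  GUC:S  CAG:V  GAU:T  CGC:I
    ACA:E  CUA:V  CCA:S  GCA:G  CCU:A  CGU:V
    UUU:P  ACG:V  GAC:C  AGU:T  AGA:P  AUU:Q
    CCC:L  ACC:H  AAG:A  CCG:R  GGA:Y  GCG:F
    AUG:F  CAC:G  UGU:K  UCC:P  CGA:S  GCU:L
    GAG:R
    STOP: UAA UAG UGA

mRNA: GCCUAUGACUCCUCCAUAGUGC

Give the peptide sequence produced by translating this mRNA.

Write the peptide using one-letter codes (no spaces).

Answer: FKAS

Derivation:
start AUG at pos 4
pos 4: AUG -> F; peptide=F
pos 7: ACU -> K; peptide=FK
pos 10: CCU -> A; peptide=FKA
pos 13: CCA -> S; peptide=FKAS
pos 16: UAG -> STOP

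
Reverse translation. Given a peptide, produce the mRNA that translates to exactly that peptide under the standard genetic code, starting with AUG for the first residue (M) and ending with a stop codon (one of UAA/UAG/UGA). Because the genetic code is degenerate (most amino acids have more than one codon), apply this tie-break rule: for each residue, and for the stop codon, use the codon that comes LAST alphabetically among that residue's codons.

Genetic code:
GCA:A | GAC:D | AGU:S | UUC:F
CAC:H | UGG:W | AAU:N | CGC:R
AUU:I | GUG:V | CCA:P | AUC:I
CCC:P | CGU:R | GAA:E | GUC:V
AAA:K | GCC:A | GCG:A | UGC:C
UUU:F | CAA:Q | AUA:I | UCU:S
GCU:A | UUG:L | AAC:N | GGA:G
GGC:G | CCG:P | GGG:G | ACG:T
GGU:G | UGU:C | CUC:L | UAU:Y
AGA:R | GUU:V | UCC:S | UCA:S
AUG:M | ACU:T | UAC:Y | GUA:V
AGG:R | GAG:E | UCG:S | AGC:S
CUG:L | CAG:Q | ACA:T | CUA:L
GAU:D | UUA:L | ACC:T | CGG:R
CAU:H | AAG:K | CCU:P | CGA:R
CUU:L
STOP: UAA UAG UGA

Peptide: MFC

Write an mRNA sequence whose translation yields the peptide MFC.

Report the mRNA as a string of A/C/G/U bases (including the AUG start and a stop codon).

Answer: mRNA: AUGUUUUGUUGA

Derivation:
residue 1: M -> AUG (start codon)
residue 2: F codons sorted = UUC,UUU -> pick last = UUU
residue 3: C codons sorted = UGC,UGU -> pick last = UGU
terminator: stop codons sorted = UAA,UAG,UGA -> pick last = UGA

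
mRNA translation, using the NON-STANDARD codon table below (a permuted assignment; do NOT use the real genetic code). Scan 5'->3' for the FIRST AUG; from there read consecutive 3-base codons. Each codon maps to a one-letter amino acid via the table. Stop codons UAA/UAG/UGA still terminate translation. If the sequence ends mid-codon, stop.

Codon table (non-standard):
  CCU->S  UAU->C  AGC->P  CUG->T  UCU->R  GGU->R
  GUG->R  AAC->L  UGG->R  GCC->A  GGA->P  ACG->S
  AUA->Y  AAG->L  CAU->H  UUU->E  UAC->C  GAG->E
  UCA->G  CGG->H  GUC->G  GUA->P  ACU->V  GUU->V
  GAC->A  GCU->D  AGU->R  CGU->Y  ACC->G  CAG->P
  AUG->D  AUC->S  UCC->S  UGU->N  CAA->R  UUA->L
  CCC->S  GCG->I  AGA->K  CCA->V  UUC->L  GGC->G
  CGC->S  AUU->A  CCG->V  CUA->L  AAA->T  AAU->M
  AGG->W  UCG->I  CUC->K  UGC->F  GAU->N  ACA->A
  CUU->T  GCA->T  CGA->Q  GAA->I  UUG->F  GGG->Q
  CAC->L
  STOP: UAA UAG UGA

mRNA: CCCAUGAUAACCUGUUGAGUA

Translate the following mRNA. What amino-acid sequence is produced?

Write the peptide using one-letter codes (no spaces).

Answer: DYGN

Derivation:
start AUG at pos 3
pos 3: AUG -> D; peptide=D
pos 6: AUA -> Y; peptide=DY
pos 9: ACC -> G; peptide=DYG
pos 12: UGU -> N; peptide=DYGN
pos 15: UGA -> STOP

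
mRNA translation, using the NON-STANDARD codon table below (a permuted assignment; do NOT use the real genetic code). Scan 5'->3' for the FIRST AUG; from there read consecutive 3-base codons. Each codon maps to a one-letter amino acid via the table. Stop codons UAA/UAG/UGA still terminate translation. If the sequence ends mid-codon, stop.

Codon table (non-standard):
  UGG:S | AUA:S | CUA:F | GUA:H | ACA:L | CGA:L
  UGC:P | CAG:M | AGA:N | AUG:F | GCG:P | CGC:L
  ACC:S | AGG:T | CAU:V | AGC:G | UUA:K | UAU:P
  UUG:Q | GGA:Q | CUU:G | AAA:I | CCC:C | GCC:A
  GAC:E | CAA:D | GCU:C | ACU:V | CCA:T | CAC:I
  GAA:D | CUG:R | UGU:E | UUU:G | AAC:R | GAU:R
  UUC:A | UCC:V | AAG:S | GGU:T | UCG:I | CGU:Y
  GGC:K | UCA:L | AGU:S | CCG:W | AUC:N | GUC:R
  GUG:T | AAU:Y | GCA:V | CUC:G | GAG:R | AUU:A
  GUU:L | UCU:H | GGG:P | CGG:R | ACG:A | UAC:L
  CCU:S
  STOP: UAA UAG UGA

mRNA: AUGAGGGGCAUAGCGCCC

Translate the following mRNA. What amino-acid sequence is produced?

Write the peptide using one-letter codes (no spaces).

Answer: FTKSPC

Derivation:
start AUG at pos 0
pos 0: AUG -> F; peptide=F
pos 3: AGG -> T; peptide=FT
pos 6: GGC -> K; peptide=FTK
pos 9: AUA -> S; peptide=FTKS
pos 12: GCG -> P; peptide=FTKSP
pos 15: CCC -> C; peptide=FTKSPC
pos 18: only 0 nt remain (<3), stop (end of mRNA)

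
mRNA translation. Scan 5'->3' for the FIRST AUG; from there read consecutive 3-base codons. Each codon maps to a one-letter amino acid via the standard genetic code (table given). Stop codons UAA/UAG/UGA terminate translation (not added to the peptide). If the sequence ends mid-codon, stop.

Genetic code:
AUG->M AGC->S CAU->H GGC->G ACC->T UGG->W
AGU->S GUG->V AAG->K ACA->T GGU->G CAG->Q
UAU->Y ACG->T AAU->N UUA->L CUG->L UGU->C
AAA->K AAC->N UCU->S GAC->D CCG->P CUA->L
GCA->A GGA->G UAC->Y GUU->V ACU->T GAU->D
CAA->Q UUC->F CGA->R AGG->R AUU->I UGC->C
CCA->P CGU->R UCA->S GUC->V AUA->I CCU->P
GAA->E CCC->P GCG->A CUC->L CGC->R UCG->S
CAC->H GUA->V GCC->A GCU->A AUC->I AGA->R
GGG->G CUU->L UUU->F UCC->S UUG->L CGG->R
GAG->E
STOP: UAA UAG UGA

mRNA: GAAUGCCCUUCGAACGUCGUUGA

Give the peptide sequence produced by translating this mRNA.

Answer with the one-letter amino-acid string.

Answer: MPFERR

Derivation:
start AUG at pos 2
pos 2: AUG -> M; peptide=M
pos 5: CCC -> P; peptide=MP
pos 8: UUC -> F; peptide=MPF
pos 11: GAA -> E; peptide=MPFE
pos 14: CGU -> R; peptide=MPFER
pos 17: CGU -> R; peptide=MPFERR
pos 20: UGA -> STOP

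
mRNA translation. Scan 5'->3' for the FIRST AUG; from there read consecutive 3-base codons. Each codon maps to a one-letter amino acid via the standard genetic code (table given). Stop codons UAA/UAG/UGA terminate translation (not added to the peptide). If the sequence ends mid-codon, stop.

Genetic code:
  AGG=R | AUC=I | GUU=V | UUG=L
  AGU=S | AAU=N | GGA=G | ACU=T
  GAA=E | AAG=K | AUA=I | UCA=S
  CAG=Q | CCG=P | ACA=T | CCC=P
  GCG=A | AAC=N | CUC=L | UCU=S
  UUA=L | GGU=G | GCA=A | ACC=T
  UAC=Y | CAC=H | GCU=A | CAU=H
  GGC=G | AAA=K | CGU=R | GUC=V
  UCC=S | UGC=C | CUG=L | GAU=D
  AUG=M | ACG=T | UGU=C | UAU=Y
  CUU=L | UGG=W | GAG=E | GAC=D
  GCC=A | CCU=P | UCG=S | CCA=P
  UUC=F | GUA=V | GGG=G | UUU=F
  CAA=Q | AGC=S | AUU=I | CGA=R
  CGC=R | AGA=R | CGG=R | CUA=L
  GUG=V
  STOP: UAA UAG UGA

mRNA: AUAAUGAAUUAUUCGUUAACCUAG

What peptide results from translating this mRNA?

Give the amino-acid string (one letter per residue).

start AUG at pos 3
pos 3: AUG -> M; peptide=M
pos 6: AAU -> N; peptide=MN
pos 9: UAU -> Y; peptide=MNY
pos 12: UCG -> S; peptide=MNYS
pos 15: UUA -> L; peptide=MNYSL
pos 18: ACC -> T; peptide=MNYSLT
pos 21: UAG -> STOP

Answer: MNYSLT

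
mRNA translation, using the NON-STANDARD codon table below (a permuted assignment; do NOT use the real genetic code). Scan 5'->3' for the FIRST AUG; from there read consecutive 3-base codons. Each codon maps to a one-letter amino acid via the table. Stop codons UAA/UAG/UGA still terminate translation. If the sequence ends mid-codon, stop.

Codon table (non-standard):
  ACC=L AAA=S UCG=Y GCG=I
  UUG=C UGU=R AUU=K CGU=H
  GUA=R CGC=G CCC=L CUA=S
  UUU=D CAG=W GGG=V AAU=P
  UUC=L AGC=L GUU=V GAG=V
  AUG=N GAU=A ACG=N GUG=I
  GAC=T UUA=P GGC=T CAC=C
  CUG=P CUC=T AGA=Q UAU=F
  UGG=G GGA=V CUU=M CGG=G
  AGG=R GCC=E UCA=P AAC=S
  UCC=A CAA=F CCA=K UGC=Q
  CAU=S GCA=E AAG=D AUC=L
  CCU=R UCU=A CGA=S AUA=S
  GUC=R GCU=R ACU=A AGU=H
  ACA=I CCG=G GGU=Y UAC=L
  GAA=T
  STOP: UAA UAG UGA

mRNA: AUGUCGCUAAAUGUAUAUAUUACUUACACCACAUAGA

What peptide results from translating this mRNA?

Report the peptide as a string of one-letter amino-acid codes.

Answer: NYSPRFKALLI

Derivation:
start AUG at pos 0
pos 0: AUG -> N; peptide=N
pos 3: UCG -> Y; peptide=NY
pos 6: CUA -> S; peptide=NYS
pos 9: AAU -> P; peptide=NYSP
pos 12: GUA -> R; peptide=NYSPR
pos 15: UAU -> F; peptide=NYSPRF
pos 18: AUU -> K; peptide=NYSPRFK
pos 21: ACU -> A; peptide=NYSPRFKA
pos 24: UAC -> L; peptide=NYSPRFKAL
pos 27: ACC -> L; peptide=NYSPRFKALL
pos 30: ACA -> I; peptide=NYSPRFKALLI
pos 33: UAG -> STOP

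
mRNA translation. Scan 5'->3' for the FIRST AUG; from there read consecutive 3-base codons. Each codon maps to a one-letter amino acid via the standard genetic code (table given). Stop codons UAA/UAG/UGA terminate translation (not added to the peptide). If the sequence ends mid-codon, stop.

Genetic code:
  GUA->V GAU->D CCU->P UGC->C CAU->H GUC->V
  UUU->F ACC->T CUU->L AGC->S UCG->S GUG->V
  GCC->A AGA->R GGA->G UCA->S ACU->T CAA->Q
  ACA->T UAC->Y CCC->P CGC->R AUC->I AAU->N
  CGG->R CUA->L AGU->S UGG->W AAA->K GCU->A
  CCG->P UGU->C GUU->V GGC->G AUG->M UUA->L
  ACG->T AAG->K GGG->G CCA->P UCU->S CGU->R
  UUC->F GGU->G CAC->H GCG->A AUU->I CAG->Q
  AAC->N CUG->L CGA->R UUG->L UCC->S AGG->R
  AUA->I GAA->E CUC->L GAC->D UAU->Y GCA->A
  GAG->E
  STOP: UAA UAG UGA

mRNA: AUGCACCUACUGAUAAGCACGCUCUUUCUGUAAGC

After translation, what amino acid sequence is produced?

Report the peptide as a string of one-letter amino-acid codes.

start AUG at pos 0
pos 0: AUG -> M; peptide=M
pos 3: CAC -> H; peptide=MH
pos 6: CUA -> L; peptide=MHL
pos 9: CUG -> L; peptide=MHLL
pos 12: AUA -> I; peptide=MHLLI
pos 15: AGC -> S; peptide=MHLLIS
pos 18: ACG -> T; peptide=MHLLIST
pos 21: CUC -> L; peptide=MHLLISTL
pos 24: UUU -> F; peptide=MHLLISTLF
pos 27: CUG -> L; peptide=MHLLISTLFL
pos 30: UAA -> STOP

Answer: MHLLISTLFL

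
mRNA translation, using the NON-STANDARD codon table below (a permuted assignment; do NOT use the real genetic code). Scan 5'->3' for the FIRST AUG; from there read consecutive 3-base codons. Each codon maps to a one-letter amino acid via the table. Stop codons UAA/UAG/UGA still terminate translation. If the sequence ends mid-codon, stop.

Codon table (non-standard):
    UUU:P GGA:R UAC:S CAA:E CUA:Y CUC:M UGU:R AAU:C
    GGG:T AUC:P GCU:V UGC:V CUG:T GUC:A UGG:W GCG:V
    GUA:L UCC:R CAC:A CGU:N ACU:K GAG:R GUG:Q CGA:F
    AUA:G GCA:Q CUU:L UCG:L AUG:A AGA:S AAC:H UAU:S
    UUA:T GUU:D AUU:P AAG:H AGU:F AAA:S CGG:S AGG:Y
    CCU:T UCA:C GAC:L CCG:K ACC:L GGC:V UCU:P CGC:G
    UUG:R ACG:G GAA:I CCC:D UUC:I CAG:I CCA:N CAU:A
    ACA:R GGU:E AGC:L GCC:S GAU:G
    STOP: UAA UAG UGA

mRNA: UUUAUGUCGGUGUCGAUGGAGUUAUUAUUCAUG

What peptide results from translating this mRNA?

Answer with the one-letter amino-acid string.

Answer: ALQLARTTIA

Derivation:
start AUG at pos 3
pos 3: AUG -> A; peptide=A
pos 6: UCG -> L; peptide=AL
pos 9: GUG -> Q; peptide=ALQ
pos 12: UCG -> L; peptide=ALQL
pos 15: AUG -> A; peptide=ALQLA
pos 18: GAG -> R; peptide=ALQLAR
pos 21: UUA -> T; peptide=ALQLART
pos 24: UUA -> T; peptide=ALQLARTT
pos 27: UUC -> I; peptide=ALQLARTTI
pos 30: AUG -> A; peptide=ALQLARTTIA
pos 33: only 0 nt remain (<3), stop (end of mRNA)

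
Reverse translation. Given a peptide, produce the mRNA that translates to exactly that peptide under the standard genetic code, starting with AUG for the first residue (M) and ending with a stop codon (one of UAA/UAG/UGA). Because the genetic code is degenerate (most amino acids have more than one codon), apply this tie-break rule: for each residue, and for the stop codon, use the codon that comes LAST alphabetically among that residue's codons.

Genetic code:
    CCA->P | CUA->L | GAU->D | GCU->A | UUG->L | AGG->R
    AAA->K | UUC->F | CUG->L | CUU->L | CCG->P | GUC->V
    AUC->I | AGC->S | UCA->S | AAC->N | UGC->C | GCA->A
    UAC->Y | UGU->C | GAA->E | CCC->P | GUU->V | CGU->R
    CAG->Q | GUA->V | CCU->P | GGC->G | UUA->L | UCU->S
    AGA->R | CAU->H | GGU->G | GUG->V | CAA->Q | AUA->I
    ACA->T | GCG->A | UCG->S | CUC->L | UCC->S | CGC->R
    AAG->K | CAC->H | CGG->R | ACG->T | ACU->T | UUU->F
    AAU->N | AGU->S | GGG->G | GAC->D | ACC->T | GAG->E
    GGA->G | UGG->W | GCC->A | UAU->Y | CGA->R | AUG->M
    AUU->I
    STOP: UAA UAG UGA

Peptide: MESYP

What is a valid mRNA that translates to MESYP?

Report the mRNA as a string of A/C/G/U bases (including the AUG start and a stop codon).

residue 1: M -> AUG (start codon)
residue 2: E codons sorted = GAA,GAG -> pick last = GAG
residue 3: S codons sorted = AGC,AGU,UCA,UCC,UCG,UCU -> pick last = UCU
residue 4: Y codons sorted = UAC,UAU -> pick last = UAU
residue 5: P codons sorted = CCA,CCC,CCG,CCU -> pick last = CCU
terminator: stop codons sorted = UAA,UAG,UGA -> pick last = UGA

Answer: mRNA: AUGGAGUCUUAUCCUUGA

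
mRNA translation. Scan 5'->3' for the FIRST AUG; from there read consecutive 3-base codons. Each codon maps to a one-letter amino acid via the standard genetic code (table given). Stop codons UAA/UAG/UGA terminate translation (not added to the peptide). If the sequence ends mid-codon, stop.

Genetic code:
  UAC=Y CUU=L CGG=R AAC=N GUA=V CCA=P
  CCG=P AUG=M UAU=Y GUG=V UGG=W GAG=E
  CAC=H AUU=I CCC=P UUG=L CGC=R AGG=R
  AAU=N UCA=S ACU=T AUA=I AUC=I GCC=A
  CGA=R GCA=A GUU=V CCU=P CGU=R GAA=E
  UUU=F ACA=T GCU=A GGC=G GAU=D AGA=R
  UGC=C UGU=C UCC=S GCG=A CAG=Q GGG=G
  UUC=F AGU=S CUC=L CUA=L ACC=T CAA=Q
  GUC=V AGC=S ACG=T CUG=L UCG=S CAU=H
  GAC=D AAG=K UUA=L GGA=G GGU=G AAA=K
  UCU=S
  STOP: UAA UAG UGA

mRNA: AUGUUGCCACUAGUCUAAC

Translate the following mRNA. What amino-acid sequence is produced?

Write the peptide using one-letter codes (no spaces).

Answer: MLPLV

Derivation:
start AUG at pos 0
pos 0: AUG -> M; peptide=M
pos 3: UUG -> L; peptide=ML
pos 6: CCA -> P; peptide=MLP
pos 9: CUA -> L; peptide=MLPL
pos 12: GUC -> V; peptide=MLPLV
pos 15: UAA -> STOP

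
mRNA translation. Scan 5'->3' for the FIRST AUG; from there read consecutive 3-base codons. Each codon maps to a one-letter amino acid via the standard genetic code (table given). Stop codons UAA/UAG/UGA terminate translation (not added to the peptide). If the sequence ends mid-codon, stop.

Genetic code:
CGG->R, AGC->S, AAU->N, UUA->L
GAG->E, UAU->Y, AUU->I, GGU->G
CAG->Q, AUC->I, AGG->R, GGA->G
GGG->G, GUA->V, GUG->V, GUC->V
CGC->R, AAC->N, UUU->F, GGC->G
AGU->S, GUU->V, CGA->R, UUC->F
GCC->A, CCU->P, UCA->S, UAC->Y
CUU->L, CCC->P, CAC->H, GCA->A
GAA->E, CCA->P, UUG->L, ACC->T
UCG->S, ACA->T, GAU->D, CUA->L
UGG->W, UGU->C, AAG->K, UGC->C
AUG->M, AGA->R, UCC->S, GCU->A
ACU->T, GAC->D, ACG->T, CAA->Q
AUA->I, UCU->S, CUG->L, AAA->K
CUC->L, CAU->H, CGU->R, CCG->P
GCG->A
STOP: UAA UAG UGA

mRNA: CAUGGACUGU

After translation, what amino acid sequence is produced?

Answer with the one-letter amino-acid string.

start AUG at pos 1
pos 1: AUG -> M; peptide=M
pos 4: GAC -> D; peptide=MD
pos 7: UGU -> C; peptide=MDC
pos 10: only 0 nt remain (<3), stop (end of mRNA)

Answer: MDC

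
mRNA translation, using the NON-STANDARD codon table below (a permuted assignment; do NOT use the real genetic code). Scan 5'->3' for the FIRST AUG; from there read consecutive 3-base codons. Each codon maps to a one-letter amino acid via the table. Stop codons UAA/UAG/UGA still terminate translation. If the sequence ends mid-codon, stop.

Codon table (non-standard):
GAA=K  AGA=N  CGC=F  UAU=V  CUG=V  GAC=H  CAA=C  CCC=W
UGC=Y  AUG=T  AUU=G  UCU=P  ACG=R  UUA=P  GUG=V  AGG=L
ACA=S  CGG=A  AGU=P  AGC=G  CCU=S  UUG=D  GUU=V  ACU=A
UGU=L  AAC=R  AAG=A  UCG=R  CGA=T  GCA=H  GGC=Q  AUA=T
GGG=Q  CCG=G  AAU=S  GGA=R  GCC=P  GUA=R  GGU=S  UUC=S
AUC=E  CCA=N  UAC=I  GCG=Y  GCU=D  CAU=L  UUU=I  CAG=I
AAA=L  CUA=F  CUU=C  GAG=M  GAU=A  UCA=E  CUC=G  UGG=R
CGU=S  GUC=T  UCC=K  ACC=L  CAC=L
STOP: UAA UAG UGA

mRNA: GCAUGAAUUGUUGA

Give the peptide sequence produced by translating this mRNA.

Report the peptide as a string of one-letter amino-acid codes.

Answer: TSL

Derivation:
start AUG at pos 2
pos 2: AUG -> T; peptide=T
pos 5: AAU -> S; peptide=TS
pos 8: UGU -> L; peptide=TSL
pos 11: UGA -> STOP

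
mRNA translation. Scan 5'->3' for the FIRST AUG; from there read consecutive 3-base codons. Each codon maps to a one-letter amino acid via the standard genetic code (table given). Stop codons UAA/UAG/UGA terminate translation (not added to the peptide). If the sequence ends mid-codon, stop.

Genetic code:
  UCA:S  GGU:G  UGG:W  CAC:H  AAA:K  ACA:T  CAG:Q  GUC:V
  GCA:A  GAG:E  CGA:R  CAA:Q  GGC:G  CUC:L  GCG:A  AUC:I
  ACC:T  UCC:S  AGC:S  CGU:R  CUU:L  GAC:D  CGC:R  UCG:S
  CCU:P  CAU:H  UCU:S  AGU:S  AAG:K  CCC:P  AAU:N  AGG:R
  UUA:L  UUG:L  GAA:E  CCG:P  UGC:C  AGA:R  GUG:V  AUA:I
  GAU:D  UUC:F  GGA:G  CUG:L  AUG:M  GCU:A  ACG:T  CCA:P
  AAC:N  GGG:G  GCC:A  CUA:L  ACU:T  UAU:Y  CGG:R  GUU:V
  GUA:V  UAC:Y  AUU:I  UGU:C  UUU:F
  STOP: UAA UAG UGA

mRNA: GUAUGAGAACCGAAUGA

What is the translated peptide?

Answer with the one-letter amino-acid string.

Answer: MRTE

Derivation:
start AUG at pos 2
pos 2: AUG -> M; peptide=M
pos 5: AGA -> R; peptide=MR
pos 8: ACC -> T; peptide=MRT
pos 11: GAA -> E; peptide=MRTE
pos 14: UGA -> STOP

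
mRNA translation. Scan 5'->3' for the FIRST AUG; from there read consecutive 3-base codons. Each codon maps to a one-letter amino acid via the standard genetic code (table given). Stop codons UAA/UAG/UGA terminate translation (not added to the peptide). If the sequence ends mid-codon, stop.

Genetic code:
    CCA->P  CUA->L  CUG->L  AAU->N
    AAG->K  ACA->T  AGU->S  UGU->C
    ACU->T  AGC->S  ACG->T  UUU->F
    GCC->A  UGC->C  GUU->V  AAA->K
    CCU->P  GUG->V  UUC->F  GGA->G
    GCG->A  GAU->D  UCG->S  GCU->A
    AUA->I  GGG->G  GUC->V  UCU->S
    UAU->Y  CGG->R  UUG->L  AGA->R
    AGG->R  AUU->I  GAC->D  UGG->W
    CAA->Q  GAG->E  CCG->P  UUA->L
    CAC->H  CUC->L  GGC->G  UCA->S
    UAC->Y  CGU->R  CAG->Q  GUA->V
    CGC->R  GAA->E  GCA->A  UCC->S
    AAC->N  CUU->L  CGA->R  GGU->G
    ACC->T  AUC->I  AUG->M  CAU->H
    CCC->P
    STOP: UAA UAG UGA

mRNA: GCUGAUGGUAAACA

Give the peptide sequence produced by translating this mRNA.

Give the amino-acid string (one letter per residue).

Answer: MVN

Derivation:
start AUG at pos 4
pos 4: AUG -> M; peptide=M
pos 7: GUA -> V; peptide=MV
pos 10: AAC -> N; peptide=MVN
pos 13: only 1 nt remain (<3), stop (end of mRNA)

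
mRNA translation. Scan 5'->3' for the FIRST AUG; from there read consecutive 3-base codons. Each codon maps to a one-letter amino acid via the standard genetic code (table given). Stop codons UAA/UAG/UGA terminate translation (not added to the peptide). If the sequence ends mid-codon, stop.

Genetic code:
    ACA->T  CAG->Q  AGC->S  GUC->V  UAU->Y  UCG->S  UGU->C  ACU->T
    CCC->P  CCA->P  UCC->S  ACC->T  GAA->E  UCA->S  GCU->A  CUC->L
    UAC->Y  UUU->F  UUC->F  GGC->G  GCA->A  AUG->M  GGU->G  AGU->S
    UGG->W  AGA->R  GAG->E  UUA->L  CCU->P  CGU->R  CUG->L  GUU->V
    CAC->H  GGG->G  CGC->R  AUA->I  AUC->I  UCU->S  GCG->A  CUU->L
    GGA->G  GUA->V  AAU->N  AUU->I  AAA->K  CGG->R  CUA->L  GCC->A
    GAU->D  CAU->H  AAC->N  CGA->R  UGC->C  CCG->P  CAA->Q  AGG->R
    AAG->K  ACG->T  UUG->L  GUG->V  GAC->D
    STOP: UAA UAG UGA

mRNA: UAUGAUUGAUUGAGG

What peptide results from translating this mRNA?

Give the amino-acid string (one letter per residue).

start AUG at pos 1
pos 1: AUG -> M; peptide=M
pos 4: AUU -> I; peptide=MI
pos 7: GAU -> D; peptide=MID
pos 10: UGA -> STOP

Answer: MID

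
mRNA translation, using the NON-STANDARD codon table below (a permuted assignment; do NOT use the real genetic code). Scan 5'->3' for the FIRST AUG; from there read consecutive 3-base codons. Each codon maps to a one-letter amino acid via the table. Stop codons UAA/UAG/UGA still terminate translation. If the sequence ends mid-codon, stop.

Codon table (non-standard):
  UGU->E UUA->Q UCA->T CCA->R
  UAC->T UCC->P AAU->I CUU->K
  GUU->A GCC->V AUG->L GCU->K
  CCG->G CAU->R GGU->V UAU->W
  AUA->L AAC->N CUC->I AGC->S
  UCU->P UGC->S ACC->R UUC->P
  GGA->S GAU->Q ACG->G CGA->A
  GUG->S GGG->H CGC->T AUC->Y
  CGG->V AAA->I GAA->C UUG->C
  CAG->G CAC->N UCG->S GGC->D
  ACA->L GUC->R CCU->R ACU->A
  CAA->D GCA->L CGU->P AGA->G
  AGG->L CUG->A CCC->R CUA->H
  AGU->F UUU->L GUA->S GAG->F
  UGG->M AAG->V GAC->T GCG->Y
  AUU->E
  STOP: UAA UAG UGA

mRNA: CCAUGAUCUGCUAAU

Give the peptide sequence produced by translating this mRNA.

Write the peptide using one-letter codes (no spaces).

start AUG at pos 2
pos 2: AUG -> L; peptide=L
pos 5: AUC -> Y; peptide=LY
pos 8: UGC -> S; peptide=LYS
pos 11: UAA -> STOP

Answer: LYS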